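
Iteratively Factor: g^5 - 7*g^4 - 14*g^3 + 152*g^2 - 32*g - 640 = (g - 4)*(g^4 - 3*g^3 - 26*g^2 + 48*g + 160) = (g - 4)*(g + 2)*(g^3 - 5*g^2 - 16*g + 80) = (g - 4)*(g + 2)*(g + 4)*(g^2 - 9*g + 20) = (g - 4)^2*(g + 2)*(g + 4)*(g - 5)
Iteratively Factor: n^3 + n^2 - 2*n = (n)*(n^2 + n - 2) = n*(n - 1)*(n + 2)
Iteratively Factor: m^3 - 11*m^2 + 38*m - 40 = (m - 2)*(m^2 - 9*m + 20) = (m - 5)*(m - 2)*(m - 4)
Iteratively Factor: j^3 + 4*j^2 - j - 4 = (j + 1)*(j^2 + 3*j - 4) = (j + 1)*(j + 4)*(j - 1)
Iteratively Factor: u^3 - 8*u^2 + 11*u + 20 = (u - 4)*(u^2 - 4*u - 5) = (u - 4)*(u + 1)*(u - 5)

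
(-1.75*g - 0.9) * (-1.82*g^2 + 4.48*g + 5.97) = 3.185*g^3 - 6.202*g^2 - 14.4795*g - 5.373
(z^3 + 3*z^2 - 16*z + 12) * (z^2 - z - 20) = z^5 + 2*z^4 - 39*z^3 - 32*z^2 + 308*z - 240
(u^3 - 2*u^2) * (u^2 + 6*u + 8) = u^5 + 4*u^4 - 4*u^3 - 16*u^2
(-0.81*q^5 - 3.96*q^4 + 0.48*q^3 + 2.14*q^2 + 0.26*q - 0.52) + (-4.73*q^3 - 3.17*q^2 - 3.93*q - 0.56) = -0.81*q^5 - 3.96*q^4 - 4.25*q^3 - 1.03*q^2 - 3.67*q - 1.08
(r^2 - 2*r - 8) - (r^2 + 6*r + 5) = -8*r - 13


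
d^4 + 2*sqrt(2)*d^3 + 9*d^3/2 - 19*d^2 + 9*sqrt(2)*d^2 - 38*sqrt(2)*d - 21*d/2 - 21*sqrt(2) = (d - 3)*(d + 1/2)*(d + 7)*(d + 2*sqrt(2))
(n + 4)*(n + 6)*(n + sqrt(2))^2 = n^4 + 2*sqrt(2)*n^3 + 10*n^3 + 26*n^2 + 20*sqrt(2)*n^2 + 20*n + 48*sqrt(2)*n + 48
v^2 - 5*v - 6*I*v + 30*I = (v - 5)*(v - 6*I)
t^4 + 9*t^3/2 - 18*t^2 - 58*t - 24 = (t - 4)*(t + 1/2)*(t + 2)*(t + 6)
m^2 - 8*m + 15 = (m - 5)*(m - 3)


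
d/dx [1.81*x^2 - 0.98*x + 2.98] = 3.62*x - 0.98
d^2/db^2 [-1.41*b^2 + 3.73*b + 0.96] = -2.82000000000000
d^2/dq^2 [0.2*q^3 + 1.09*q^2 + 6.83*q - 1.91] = 1.2*q + 2.18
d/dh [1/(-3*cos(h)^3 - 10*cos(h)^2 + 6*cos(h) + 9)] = (-9*cos(h)^2 - 20*cos(h) + 6)*sin(h)/(3*cos(h)^3 + 10*cos(h)^2 - 6*cos(h) - 9)^2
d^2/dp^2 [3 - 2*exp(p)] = -2*exp(p)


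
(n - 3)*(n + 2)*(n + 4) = n^3 + 3*n^2 - 10*n - 24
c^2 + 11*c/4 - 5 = (c - 5/4)*(c + 4)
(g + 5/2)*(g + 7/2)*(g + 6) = g^3 + 12*g^2 + 179*g/4 + 105/2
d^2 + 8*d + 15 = (d + 3)*(d + 5)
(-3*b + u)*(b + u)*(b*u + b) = -3*b^3*u - 3*b^3 - 2*b^2*u^2 - 2*b^2*u + b*u^3 + b*u^2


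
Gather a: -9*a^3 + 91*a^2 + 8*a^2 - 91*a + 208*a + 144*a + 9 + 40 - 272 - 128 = -9*a^3 + 99*a^2 + 261*a - 351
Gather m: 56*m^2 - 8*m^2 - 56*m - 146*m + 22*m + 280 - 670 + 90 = 48*m^2 - 180*m - 300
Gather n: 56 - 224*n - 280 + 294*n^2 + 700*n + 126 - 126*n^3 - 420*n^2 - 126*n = -126*n^3 - 126*n^2 + 350*n - 98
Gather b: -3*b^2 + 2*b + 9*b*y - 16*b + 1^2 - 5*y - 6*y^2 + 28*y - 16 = -3*b^2 + b*(9*y - 14) - 6*y^2 + 23*y - 15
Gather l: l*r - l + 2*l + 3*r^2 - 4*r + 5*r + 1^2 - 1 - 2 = l*(r + 1) + 3*r^2 + r - 2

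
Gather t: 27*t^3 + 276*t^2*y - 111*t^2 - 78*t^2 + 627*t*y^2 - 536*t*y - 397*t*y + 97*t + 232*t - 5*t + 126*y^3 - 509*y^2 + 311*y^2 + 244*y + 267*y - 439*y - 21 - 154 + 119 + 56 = 27*t^3 + t^2*(276*y - 189) + t*(627*y^2 - 933*y + 324) + 126*y^3 - 198*y^2 + 72*y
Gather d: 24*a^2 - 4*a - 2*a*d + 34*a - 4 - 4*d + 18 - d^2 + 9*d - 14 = 24*a^2 + 30*a - d^2 + d*(5 - 2*a)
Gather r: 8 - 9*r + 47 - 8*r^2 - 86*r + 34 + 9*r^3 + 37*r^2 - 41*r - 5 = 9*r^3 + 29*r^2 - 136*r + 84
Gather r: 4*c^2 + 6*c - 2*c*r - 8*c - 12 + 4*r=4*c^2 - 2*c + r*(4 - 2*c) - 12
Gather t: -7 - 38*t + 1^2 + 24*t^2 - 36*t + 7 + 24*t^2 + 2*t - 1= 48*t^2 - 72*t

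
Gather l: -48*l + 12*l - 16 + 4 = -36*l - 12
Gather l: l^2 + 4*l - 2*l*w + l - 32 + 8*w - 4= l^2 + l*(5 - 2*w) + 8*w - 36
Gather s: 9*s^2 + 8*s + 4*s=9*s^2 + 12*s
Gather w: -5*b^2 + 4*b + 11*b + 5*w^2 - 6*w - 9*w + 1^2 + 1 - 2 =-5*b^2 + 15*b + 5*w^2 - 15*w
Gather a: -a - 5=-a - 5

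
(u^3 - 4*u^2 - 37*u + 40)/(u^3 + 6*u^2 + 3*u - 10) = (u - 8)/(u + 2)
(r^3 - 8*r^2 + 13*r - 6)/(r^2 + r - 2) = (r^2 - 7*r + 6)/(r + 2)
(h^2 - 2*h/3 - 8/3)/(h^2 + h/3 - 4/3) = (h - 2)/(h - 1)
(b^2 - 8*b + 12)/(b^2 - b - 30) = (b - 2)/(b + 5)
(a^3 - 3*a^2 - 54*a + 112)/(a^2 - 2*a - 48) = (a^2 + 5*a - 14)/(a + 6)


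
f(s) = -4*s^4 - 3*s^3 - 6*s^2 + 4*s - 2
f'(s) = -16*s^3 - 9*s^2 - 12*s + 4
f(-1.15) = -16.97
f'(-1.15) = 30.23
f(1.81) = -75.14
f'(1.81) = -142.08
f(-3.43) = -518.90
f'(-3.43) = 584.93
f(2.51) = -235.97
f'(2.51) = -335.83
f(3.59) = -868.19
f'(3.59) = -895.37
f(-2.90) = -273.81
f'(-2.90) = 353.33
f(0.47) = -1.95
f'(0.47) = -5.29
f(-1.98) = -71.63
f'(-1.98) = 116.67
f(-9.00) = -24581.00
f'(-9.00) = 11047.00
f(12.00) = -88946.00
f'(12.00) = -29084.00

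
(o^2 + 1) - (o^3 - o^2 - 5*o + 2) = -o^3 + 2*o^2 + 5*o - 1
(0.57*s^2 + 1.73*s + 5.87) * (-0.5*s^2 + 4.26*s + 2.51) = -0.285*s^4 + 1.5632*s^3 + 5.8655*s^2 + 29.3485*s + 14.7337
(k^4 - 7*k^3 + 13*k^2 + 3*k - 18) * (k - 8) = k^5 - 15*k^4 + 69*k^3 - 101*k^2 - 42*k + 144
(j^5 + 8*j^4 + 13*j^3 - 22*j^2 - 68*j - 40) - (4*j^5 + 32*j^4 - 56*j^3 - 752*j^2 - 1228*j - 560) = -3*j^5 - 24*j^4 + 69*j^3 + 730*j^2 + 1160*j + 520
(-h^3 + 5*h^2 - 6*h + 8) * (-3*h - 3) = 3*h^4 - 12*h^3 + 3*h^2 - 6*h - 24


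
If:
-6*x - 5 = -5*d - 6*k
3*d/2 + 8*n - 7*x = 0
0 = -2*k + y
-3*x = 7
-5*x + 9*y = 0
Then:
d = -46/45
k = -35/54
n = -37/20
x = -7/3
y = -35/27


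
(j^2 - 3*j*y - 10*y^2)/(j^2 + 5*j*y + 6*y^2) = (j - 5*y)/(j + 3*y)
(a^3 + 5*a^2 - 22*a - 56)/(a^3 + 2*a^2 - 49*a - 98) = (a - 4)/(a - 7)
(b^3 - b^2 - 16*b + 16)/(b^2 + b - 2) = (b^2 - 16)/(b + 2)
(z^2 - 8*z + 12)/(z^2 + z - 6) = (z - 6)/(z + 3)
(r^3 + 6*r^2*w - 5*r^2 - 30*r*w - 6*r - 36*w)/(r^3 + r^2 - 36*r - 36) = (r + 6*w)/(r + 6)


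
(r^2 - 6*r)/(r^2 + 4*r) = (r - 6)/(r + 4)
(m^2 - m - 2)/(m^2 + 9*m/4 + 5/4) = 4*(m - 2)/(4*m + 5)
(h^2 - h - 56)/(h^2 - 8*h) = (h + 7)/h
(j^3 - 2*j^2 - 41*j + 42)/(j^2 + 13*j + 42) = (j^2 - 8*j + 7)/(j + 7)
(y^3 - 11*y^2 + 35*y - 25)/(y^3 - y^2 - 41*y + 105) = (y^2 - 6*y + 5)/(y^2 + 4*y - 21)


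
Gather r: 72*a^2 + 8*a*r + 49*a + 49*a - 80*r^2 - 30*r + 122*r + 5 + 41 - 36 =72*a^2 + 98*a - 80*r^2 + r*(8*a + 92) + 10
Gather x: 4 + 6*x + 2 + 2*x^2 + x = 2*x^2 + 7*x + 6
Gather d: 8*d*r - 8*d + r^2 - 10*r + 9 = d*(8*r - 8) + r^2 - 10*r + 9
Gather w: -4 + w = w - 4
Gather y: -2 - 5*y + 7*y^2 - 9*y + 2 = 7*y^2 - 14*y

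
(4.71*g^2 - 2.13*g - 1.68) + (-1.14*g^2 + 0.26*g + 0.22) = 3.57*g^2 - 1.87*g - 1.46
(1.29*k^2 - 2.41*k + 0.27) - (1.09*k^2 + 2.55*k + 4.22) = 0.2*k^2 - 4.96*k - 3.95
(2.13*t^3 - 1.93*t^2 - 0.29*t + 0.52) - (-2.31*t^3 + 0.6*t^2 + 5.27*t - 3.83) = 4.44*t^3 - 2.53*t^2 - 5.56*t + 4.35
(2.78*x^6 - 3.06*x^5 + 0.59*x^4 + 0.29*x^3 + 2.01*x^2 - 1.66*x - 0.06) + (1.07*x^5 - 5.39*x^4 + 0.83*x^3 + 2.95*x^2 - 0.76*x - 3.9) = 2.78*x^6 - 1.99*x^5 - 4.8*x^4 + 1.12*x^3 + 4.96*x^2 - 2.42*x - 3.96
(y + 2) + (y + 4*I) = 2*y + 2 + 4*I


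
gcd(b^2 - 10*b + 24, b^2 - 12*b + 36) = b - 6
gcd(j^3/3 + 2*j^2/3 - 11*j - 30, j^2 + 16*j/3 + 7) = j + 3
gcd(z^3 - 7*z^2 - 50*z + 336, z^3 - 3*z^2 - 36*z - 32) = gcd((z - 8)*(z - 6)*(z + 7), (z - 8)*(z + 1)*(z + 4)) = z - 8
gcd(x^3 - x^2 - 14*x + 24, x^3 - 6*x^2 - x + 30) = x - 3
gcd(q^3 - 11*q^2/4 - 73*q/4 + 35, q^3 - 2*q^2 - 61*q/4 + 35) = q + 4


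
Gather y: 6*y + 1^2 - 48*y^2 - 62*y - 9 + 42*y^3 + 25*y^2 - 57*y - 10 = 42*y^3 - 23*y^2 - 113*y - 18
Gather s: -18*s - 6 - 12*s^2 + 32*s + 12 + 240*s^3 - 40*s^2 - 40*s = 240*s^3 - 52*s^2 - 26*s + 6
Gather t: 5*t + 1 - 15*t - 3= -10*t - 2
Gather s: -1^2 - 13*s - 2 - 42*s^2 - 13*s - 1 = -42*s^2 - 26*s - 4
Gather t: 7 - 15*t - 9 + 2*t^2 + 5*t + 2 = 2*t^2 - 10*t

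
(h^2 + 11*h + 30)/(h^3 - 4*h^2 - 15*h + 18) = (h^2 + 11*h + 30)/(h^3 - 4*h^2 - 15*h + 18)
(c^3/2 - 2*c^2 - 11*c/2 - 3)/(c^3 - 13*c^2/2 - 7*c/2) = (-c^3 + 4*c^2 + 11*c + 6)/(c*(-2*c^2 + 13*c + 7))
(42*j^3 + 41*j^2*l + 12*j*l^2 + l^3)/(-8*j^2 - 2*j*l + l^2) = (-21*j^2 - 10*j*l - l^2)/(4*j - l)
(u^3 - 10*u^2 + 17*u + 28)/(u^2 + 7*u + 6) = (u^2 - 11*u + 28)/(u + 6)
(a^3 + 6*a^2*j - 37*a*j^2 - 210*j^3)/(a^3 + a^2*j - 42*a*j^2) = (a + 5*j)/a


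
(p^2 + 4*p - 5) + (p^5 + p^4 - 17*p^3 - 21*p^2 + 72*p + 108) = p^5 + p^4 - 17*p^3 - 20*p^2 + 76*p + 103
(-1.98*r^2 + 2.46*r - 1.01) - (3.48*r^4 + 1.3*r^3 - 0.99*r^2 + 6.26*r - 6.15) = -3.48*r^4 - 1.3*r^3 - 0.99*r^2 - 3.8*r + 5.14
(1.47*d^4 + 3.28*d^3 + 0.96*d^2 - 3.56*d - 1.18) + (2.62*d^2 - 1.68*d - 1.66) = 1.47*d^4 + 3.28*d^3 + 3.58*d^2 - 5.24*d - 2.84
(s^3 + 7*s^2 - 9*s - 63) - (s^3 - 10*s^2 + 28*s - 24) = 17*s^2 - 37*s - 39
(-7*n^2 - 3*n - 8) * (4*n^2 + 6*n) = -28*n^4 - 54*n^3 - 50*n^2 - 48*n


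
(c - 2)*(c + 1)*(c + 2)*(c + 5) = c^4 + 6*c^3 + c^2 - 24*c - 20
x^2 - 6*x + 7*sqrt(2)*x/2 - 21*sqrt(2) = (x - 6)*(x + 7*sqrt(2)/2)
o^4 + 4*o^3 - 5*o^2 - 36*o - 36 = (o - 3)*(o + 2)^2*(o + 3)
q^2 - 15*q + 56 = (q - 8)*(q - 7)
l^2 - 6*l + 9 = (l - 3)^2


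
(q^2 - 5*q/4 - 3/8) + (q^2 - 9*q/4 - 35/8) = 2*q^2 - 7*q/2 - 19/4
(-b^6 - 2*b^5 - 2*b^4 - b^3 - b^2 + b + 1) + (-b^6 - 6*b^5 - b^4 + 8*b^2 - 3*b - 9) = -2*b^6 - 8*b^5 - 3*b^4 - b^3 + 7*b^2 - 2*b - 8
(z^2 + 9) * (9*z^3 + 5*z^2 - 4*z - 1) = 9*z^5 + 5*z^4 + 77*z^3 + 44*z^2 - 36*z - 9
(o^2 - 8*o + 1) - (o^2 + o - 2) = 3 - 9*o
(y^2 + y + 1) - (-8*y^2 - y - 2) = 9*y^2 + 2*y + 3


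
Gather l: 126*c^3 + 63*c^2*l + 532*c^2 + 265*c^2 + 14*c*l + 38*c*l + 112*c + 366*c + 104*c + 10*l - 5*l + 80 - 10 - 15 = 126*c^3 + 797*c^2 + 582*c + l*(63*c^2 + 52*c + 5) + 55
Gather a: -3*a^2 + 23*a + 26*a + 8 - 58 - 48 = -3*a^2 + 49*a - 98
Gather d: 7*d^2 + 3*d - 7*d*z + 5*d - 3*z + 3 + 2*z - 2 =7*d^2 + d*(8 - 7*z) - z + 1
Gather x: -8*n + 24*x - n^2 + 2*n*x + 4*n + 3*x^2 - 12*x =-n^2 - 4*n + 3*x^2 + x*(2*n + 12)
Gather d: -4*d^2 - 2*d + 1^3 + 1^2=-4*d^2 - 2*d + 2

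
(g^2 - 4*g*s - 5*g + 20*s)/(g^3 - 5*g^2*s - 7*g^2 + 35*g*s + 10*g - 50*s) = (-g + 4*s)/(-g^2 + 5*g*s + 2*g - 10*s)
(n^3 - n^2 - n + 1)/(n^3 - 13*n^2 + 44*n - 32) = (n^2 - 1)/(n^2 - 12*n + 32)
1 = 1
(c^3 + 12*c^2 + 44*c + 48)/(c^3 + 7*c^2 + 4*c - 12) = (c + 4)/(c - 1)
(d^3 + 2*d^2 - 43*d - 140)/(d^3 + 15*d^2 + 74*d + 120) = (d - 7)/(d + 6)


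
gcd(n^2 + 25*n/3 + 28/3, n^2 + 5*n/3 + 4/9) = n + 4/3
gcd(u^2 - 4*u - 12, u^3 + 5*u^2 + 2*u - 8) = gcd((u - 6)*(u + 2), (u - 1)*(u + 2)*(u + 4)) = u + 2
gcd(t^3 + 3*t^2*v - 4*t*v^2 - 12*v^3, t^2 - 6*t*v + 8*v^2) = t - 2*v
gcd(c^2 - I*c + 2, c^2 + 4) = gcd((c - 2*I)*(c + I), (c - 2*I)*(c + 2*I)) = c - 2*I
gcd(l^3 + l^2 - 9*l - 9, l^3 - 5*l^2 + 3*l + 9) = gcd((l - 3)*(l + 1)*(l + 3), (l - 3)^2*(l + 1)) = l^2 - 2*l - 3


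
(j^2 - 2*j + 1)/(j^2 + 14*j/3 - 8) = 3*(j^2 - 2*j + 1)/(3*j^2 + 14*j - 24)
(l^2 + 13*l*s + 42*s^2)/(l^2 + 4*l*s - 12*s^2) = (-l - 7*s)/(-l + 2*s)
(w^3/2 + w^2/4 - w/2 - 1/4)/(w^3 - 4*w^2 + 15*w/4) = (2*w^3 + w^2 - 2*w - 1)/(w*(4*w^2 - 16*w + 15))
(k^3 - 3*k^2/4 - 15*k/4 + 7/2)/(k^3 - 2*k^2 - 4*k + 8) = (4*k^2 - 11*k + 7)/(4*(k^2 - 4*k + 4))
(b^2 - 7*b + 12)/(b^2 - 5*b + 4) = (b - 3)/(b - 1)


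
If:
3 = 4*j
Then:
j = 3/4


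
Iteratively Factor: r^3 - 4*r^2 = (r)*(r^2 - 4*r) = r*(r - 4)*(r)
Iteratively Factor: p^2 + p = (p + 1)*(p)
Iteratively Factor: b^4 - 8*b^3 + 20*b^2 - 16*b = (b - 4)*(b^3 - 4*b^2 + 4*b) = (b - 4)*(b - 2)*(b^2 - 2*b) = (b - 4)*(b - 2)^2*(b)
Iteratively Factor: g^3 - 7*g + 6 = (g - 2)*(g^2 + 2*g - 3) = (g - 2)*(g + 3)*(g - 1)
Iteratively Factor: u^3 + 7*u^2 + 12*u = (u + 3)*(u^2 + 4*u) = (u + 3)*(u + 4)*(u)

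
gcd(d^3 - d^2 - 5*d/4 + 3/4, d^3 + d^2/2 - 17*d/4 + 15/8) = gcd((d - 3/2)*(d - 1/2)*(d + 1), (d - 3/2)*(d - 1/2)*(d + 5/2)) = d^2 - 2*d + 3/4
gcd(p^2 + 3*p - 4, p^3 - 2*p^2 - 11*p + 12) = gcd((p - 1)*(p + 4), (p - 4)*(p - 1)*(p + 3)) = p - 1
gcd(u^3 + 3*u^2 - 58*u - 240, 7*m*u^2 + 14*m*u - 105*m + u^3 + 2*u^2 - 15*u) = u + 5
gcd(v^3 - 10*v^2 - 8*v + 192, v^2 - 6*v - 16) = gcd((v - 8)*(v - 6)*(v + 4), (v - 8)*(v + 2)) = v - 8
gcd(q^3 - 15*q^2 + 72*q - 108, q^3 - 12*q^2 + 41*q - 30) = q - 6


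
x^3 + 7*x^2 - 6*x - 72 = (x - 3)*(x + 4)*(x + 6)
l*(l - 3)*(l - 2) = l^3 - 5*l^2 + 6*l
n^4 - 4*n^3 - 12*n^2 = n^2*(n - 6)*(n + 2)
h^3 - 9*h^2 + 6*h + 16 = (h - 8)*(h - 2)*(h + 1)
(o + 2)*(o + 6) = o^2 + 8*o + 12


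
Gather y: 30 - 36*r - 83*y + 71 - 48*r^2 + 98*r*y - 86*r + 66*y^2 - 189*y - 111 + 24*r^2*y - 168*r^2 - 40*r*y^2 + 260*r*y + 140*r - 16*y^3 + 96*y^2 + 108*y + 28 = -216*r^2 + 18*r - 16*y^3 + y^2*(162 - 40*r) + y*(24*r^2 + 358*r - 164) + 18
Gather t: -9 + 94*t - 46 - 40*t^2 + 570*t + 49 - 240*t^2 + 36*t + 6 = -280*t^2 + 700*t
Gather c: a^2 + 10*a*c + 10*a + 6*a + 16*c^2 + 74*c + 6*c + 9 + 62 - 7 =a^2 + 16*a + 16*c^2 + c*(10*a + 80) + 64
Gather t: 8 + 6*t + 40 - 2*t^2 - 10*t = -2*t^2 - 4*t + 48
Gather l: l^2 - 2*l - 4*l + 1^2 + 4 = l^2 - 6*l + 5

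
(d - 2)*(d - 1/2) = d^2 - 5*d/2 + 1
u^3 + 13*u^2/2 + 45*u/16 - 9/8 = (u - 1/4)*(u + 3/4)*(u + 6)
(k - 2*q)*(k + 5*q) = k^2 + 3*k*q - 10*q^2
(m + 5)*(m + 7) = m^2 + 12*m + 35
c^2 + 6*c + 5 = (c + 1)*(c + 5)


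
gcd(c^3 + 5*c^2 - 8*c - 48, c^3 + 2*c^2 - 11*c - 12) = c^2 + c - 12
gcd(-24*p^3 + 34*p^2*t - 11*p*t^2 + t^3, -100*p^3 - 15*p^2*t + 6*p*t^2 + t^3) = 4*p - t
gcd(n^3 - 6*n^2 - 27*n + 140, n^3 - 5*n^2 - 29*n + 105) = n^2 - 2*n - 35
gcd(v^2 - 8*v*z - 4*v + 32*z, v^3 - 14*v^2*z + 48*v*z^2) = -v + 8*z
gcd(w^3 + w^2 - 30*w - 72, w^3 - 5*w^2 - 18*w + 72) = w^2 - 2*w - 24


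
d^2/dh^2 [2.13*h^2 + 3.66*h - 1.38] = 4.26000000000000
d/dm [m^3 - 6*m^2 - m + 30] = 3*m^2 - 12*m - 1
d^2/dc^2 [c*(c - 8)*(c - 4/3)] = 6*c - 56/3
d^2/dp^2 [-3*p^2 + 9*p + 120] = -6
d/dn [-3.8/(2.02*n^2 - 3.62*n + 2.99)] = (15.352*n - 13.756)/(2.02*n^2 - 3.62*n + 2.99)^2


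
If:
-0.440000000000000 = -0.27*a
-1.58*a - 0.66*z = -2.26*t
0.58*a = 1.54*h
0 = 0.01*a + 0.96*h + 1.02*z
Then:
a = 1.63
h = 0.61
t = 0.97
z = -0.59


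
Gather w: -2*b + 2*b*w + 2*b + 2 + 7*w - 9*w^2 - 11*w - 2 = -9*w^2 + w*(2*b - 4)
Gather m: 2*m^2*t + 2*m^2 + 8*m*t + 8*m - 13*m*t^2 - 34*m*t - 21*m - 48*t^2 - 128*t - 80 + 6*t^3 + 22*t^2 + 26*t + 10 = m^2*(2*t + 2) + m*(-13*t^2 - 26*t - 13) + 6*t^3 - 26*t^2 - 102*t - 70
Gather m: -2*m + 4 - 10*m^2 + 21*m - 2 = -10*m^2 + 19*m + 2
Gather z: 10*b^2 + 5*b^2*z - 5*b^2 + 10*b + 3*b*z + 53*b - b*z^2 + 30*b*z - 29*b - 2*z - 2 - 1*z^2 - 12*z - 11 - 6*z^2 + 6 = 5*b^2 + 34*b + z^2*(-b - 7) + z*(5*b^2 + 33*b - 14) - 7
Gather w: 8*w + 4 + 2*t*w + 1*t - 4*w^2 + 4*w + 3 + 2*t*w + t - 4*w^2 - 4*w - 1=2*t - 8*w^2 + w*(4*t + 8) + 6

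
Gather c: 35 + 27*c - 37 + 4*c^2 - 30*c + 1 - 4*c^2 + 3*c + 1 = 0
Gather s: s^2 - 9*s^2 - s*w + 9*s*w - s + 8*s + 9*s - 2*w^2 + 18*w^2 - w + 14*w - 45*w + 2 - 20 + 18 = -8*s^2 + s*(8*w + 16) + 16*w^2 - 32*w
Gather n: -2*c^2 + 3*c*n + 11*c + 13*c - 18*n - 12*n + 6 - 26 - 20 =-2*c^2 + 24*c + n*(3*c - 30) - 40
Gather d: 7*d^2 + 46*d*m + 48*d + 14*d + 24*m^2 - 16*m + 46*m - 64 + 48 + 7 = 7*d^2 + d*(46*m + 62) + 24*m^2 + 30*m - 9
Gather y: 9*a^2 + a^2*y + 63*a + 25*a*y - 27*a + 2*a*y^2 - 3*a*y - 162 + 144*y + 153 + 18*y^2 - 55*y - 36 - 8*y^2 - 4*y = 9*a^2 + 36*a + y^2*(2*a + 10) + y*(a^2 + 22*a + 85) - 45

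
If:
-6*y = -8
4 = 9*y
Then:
No Solution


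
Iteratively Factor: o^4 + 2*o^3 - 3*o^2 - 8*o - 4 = (o + 2)*(o^3 - 3*o - 2) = (o - 2)*(o + 2)*(o^2 + 2*o + 1) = (o - 2)*(o + 1)*(o + 2)*(o + 1)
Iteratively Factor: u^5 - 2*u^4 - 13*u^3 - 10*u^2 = (u - 5)*(u^4 + 3*u^3 + 2*u^2) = (u - 5)*(u + 2)*(u^3 + u^2) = u*(u - 5)*(u + 2)*(u^2 + u) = u^2*(u - 5)*(u + 2)*(u + 1)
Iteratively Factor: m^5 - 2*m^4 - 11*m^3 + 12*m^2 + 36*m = (m - 3)*(m^4 + m^3 - 8*m^2 - 12*m) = (m - 3)*(m + 2)*(m^3 - m^2 - 6*m) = m*(m - 3)*(m + 2)*(m^2 - m - 6) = m*(m - 3)*(m + 2)^2*(m - 3)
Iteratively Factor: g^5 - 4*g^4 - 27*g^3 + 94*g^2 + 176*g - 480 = (g + 3)*(g^4 - 7*g^3 - 6*g^2 + 112*g - 160) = (g - 5)*(g + 3)*(g^3 - 2*g^2 - 16*g + 32) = (g - 5)*(g - 4)*(g + 3)*(g^2 + 2*g - 8) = (g - 5)*(g - 4)*(g + 3)*(g + 4)*(g - 2)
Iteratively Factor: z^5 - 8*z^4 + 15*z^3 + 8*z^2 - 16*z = (z - 4)*(z^4 - 4*z^3 - z^2 + 4*z) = (z - 4)*(z - 1)*(z^3 - 3*z^2 - 4*z) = (z - 4)*(z - 1)*(z + 1)*(z^2 - 4*z) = z*(z - 4)*(z - 1)*(z + 1)*(z - 4)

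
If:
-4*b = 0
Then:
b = 0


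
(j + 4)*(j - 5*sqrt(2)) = j^2 - 5*sqrt(2)*j + 4*j - 20*sqrt(2)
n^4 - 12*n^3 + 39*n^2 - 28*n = n*(n - 7)*(n - 4)*(n - 1)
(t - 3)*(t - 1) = t^2 - 4*t + 3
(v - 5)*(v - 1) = v^2 - 6*v + 5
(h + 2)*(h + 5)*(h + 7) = h^3 + 14*h^2 + 59*h + 70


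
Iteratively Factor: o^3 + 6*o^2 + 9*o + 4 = (o + 1)*(o^2 + 5*o + 4) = (o + 1)*(o + 4)*(o + 1)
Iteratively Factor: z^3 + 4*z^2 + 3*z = (z)*(z^2 + 4*z + 3) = z*(z + 3)*(z + 1)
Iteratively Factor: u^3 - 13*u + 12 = (u + 4)*(u^2 - 4*u + 3) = (u - 1)*(u + 4)*(u - 3)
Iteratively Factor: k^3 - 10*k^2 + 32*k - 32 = (k - 2)*(k^2 - 8*k + 16) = (k - 4)*(k - 2)*(k - 4)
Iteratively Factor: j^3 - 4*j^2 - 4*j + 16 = (j + 2)*(j^2 - 6*j + 8) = (j - 4)*(j + 2)*(j - 2)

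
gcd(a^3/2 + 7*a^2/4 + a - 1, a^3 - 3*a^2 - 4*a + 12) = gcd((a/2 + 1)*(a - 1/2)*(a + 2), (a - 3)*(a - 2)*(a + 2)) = a + 2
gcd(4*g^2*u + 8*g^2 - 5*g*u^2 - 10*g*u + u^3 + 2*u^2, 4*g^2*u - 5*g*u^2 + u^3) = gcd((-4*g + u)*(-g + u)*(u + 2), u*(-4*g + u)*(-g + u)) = 4*g^2 - 5*g*u + u^2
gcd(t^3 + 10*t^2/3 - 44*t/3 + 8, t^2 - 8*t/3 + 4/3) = t^2 - 8*t/3 + 4/3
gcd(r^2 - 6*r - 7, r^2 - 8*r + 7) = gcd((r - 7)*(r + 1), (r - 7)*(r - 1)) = r - 7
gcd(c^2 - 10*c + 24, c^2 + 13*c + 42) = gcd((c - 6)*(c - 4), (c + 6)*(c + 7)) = 1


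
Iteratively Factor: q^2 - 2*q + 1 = (q - 1)*(q - 1)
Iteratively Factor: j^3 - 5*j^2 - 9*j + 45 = (j + 3)*(j^2 - 8*j + 15) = (j - 5)*(j + 3)*(j - 3)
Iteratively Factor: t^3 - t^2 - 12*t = (t - 4)*(t^2 + 3*t) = t*(t - 4)*(t + 3)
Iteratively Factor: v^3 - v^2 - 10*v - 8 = (v - 4)*(v^2 + 3*v + 2) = (v - 4)*(v + 1)*(v + 2)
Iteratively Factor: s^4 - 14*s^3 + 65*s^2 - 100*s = (s - 4)*(s^3 - 10*s^2 + 25*s) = s*(s - 4)*(s^2 - 10*s + 25) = s*(s - 5)*(s - 4)*(s - 5)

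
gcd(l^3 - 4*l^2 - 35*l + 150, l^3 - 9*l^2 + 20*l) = l - 5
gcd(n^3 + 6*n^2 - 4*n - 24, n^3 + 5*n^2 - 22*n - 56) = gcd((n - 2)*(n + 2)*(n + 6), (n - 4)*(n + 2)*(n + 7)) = n + 2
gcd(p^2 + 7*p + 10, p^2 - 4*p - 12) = p + 2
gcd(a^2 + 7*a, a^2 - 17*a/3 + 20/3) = 1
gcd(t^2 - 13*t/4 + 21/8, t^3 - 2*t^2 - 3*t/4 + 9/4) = t - 3/2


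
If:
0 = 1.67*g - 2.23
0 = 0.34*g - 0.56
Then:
No Solution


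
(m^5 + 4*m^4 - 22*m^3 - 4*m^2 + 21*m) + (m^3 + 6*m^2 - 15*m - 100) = m^5 + 4*m^4 - 21*m^3 + 2*m^2 + 6*m - 100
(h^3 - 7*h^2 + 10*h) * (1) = h^3 - 7*h^2 + 10*h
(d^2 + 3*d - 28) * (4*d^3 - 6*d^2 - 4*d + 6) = 4*d^5 + 6*d^4 - 134*d^3 + 162*d^2 + 130*d - 168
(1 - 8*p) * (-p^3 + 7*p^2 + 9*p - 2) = 8*p^4 - 57*p^3 - 65*p^2 + 25*p - 2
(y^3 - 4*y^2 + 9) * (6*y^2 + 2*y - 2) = 6*y^5 - 22*y^4 - 10*y^3 + 62*y^2 + 18*y - 18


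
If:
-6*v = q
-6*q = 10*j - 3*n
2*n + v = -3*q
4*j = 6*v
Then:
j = 0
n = 0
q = 0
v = 0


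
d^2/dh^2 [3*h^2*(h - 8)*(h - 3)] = 36*h^2 - 198*h + 144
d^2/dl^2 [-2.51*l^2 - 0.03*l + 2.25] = -5.02000000000000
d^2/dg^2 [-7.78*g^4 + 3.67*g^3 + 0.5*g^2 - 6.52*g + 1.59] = -93.36*g^2 + 22.02*g + 1.0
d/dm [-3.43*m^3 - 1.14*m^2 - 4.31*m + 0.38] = -10.29*m^2 - 2.28*m - 4.31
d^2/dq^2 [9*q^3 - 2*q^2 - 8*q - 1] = 54*q - 4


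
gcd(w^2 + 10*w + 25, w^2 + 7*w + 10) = w + 5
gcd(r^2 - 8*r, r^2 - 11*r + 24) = r - 8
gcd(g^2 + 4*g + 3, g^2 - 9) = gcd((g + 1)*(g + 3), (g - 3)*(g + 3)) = g + 3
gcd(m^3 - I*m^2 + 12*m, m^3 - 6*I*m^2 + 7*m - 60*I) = m^2 - I*m + 12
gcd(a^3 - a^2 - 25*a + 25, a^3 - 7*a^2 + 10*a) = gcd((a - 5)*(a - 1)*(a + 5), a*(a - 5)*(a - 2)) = a - 5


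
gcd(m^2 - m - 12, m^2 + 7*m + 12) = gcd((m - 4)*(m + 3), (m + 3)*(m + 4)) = m + 3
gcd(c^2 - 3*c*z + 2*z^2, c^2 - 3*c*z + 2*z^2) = c^2 - 3*c*z + 2*z^2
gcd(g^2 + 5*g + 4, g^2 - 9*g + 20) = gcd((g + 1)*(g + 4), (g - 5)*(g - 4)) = 1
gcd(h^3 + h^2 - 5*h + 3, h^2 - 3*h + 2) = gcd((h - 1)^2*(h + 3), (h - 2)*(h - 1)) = h - 1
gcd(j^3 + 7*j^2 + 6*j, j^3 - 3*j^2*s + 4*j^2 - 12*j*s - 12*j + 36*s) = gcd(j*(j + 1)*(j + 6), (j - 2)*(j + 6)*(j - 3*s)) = j + 6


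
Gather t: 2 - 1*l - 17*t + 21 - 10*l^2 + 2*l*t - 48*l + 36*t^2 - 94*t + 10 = -10*l^2 - 49*l + 36*t^2 + t*(2*l - 111) + 33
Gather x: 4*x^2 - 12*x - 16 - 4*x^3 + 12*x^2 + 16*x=-4*x^3 + 16*x^2 + 4*x - 16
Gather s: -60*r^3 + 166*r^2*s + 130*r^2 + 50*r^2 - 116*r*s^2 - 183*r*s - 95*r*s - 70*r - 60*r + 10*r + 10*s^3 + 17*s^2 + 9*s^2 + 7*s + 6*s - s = -60*r^3 + 180*r^2 - 120*r + 10*s^3 + s^2*(26 - 116*r) + s*(166*r^2 - 278*r + 12)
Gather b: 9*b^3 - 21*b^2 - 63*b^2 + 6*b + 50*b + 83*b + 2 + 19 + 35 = 9*b^3 - 84*b^2 + 139*b + 56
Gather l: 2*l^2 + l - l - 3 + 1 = 2*l^2 - 2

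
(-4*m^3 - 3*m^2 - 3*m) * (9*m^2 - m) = -36*m^5 - 23*m^4 - 24*m^3 + 3*m^2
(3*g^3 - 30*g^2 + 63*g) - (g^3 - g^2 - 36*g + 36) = 2*g^3 - 29*g^2 + 99*g - 36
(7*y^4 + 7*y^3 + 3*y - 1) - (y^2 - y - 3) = 7*y^4 + 7*y^3 - y^2 + 4*y + 2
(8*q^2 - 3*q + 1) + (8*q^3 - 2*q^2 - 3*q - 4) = 8*q^3 + 6*q^2 - 6*q - 3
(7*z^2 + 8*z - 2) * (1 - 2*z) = -14*z^3 - 9*z^2 + 12*z - 2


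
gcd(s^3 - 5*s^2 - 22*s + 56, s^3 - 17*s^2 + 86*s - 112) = s^2 - 9*s + 14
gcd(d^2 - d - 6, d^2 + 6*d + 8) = d + 2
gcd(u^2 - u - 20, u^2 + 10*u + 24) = u + 4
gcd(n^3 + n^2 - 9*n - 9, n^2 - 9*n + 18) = n - 3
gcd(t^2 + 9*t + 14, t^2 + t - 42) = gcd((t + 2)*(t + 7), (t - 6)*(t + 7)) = t + 7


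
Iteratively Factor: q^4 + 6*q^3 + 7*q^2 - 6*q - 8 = (q + 4)*(q^3 + 2*q^2 - q - 2) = (q + 2)*(q + 4)*(q^2 - 1) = (q + 1)*(q + 2)*(q + 4)*(q - 1)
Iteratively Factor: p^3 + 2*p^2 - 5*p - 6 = (p + 1)*(p^2 + p - 6) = (p - 2)*(p + 1)*(p + 3)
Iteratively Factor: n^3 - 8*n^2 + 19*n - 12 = (n - 1)*(n^2 - 7*n + 12) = (n - 3)*(n - 1)*(n - 4)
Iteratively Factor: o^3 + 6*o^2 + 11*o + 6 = (o + 3)*(o^2 + 3*o + 2) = (o + 1)*(o + 3)*(o + 2)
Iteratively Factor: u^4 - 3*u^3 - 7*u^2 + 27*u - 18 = (u - 2)*(u^3 - u^2 - 9*u + 9) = (u - 3)*(u - 2)*(u^2 + 2*u - 3) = (u - 3)*(u - 2)*(u + 3)*(u - 1)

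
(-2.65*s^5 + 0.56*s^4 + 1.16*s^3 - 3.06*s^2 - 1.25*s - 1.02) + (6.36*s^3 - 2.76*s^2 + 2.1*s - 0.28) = -2.65*s^5 + 0.56*s^4 + 7.52*s^3 - 5.82*s^2 + 0.85*s - 1.3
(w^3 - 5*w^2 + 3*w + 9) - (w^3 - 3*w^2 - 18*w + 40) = -2*w^2 + 21*w - 31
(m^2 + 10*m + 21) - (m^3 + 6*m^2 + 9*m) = -m^3 - 5*m^2 + m + 21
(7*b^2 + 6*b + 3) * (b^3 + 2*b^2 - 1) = 7*b^5 + 20*b^4 + 15*b^3 - b^2 - 6*b - 3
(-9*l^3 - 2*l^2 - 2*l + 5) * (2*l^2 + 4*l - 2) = -18*l^5 - 40*l^4 + 6*l^3 + 6*l^2 + 24*l - 10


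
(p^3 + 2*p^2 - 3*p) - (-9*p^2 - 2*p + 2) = p^3 + 11*p^2 - p - 2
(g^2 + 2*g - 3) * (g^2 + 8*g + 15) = g^4 + 10*g^3 + 28*g^2 + 6*g - 45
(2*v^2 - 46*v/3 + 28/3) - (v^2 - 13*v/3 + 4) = v^2 - 11*v + 16/3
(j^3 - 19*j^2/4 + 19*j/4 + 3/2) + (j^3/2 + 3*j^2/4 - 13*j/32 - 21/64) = 3*j^3/2 - 4*j^2 + 139*j/32 + 75/64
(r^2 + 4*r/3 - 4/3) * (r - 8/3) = r^3 - 4*r^2/3 - 44*r/9 + 32/9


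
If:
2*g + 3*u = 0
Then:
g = -3*u/2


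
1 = 1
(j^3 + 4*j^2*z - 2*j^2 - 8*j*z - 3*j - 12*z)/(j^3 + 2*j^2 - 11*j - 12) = (j + 4*z)/(j + 4)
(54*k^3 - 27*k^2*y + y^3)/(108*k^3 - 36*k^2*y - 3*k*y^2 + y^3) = (-3*k + y)/(-6*k + y)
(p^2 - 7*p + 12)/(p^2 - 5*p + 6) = (p - 4)/(p - 2)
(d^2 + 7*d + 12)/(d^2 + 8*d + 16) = (d + 3)/(d + 4)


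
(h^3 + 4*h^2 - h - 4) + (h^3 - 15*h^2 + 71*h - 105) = 2*h^3 - 11*h^2 + 70*h - 109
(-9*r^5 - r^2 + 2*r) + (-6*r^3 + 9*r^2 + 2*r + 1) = -9*r^5 - 6*r^3 + 8*r^2 + 4*r + 1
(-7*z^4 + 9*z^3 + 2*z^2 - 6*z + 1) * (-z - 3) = 7*z^5 + 12*z^4 - 29*z^3 + 17*z - 3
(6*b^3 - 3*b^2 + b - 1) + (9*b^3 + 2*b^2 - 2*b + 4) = 15*b^3 - b^2 - b + 3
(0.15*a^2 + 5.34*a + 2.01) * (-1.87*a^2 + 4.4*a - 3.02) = -0.2805*a^4 - 9.3258*a^3 + 19.2843*a^2 - 7.2828*a - 6.0702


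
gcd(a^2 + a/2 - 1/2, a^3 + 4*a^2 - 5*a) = 1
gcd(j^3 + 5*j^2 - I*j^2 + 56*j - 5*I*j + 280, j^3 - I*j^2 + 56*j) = j^2 - I*j + 56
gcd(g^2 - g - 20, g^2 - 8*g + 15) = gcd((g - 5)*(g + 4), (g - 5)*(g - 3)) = g - 5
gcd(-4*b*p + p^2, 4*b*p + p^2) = p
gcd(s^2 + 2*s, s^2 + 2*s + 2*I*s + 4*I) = s + 2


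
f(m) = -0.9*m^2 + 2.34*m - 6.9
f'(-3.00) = 7.74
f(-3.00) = -22.02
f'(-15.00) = 29.34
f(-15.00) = -244.50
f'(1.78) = -0.86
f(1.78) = -5.59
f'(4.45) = -5.67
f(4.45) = -14.31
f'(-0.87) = 3.91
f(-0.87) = -9.62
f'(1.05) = 0.45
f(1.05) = -5.44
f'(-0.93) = 4.01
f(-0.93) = -9.85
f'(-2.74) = 7.27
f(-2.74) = -20.07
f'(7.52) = -11.20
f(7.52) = -40.20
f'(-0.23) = 2.75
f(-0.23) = -7.49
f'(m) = 2.34 - 1.8*m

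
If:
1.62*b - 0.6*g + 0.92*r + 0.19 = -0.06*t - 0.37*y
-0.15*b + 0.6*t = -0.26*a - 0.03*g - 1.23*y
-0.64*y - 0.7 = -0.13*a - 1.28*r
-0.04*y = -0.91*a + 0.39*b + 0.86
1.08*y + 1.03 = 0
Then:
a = 10.9466126974823 - 6.39257909557727*t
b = 23.4347838534797 - 14.9160178896803*t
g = 61.40512774107 - 39.1777372867318*t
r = 0.649246314394567*t - 1.0417422039399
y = -0.95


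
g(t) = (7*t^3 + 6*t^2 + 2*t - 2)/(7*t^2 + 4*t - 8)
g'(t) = (-14*t - 4)*(7*t^3 + 6*t^2 + 2*t - 2)/(7*t^2 + 4*t - 8)^2 + (21*t^2 + 12*t + 2)/(7*t^2 + 4*t - 8) = (49*t^4 + 56*t^3 - 158*t^2 - 68*t - 8)/(49*t^4 + 56*t^3 - 96*t^2 - 64*t + 64)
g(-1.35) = 17.10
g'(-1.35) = -434.06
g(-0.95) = 0.82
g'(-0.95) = -3.13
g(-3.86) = -3.99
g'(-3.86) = 0.85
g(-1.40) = -102.07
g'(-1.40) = -13049.00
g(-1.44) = -17.66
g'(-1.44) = -340.56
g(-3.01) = -3.33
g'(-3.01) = 0.67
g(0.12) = 0.22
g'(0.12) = -0.33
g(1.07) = 3.63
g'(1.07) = -6.99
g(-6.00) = -5.95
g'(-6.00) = 0.95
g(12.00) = 12.39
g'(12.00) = 0.99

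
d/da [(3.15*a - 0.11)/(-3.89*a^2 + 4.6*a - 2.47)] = (12.2535*a^2 - 0.8558*a - 7.2745)/(15.1321*a^4 - 35.788*a^3 + 40.3766*a^2 - 22.724*a + 6.1009)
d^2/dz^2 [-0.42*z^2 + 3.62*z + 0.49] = -0.840000000000000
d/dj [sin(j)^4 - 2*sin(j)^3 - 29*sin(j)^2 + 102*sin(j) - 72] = 2*(2*sin(j)^3 - 3*sin(j)^2 - 29*sin(j) + 51)*cos(j)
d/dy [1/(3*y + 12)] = -1/(3*(y + 4)^2)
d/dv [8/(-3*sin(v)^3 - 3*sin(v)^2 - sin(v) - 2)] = 8*(3*sin(v) + 1)^2*cos(v)/(3*sin(v)^3 + 3*sin(v)^2 + sin(v) + 2)^2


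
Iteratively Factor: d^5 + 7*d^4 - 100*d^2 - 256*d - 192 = (d - 4)*(d^4 + 11*d^3 + 44*d^2 + 76*d + 48) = (d - 4)*(d + 2)*(d^3 + 9*d^2 + 26*d + 24) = (d - 4)*(d + 2)*(d + 3)*(d^2 + 6*d + 8) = (d - 4)*(d + 2)^2*(d + 3)*(d + 4)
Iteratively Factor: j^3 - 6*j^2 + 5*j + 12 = (j - 4)*(j^2 - 2*j - 3) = (j - 4)*(j - 3)*(j + 1)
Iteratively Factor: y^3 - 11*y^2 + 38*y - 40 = (y - 4)*(y^2 - 7*y + 10) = (y - 4)*(y - 2)*(y - 5)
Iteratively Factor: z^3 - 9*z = (z + 3)*(z^2 - 3*z) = (z - 3)*(z + 3)*(z)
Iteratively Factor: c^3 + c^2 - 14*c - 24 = (c - 4)*(c^2 + 5*c + 6) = (c - 4)*(c + 2)*(c + 3)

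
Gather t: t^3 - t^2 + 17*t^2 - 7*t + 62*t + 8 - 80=t^3 + 16*t^2 + 55*t - 72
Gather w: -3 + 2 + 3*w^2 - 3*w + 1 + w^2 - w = 4*w^2 - 4*w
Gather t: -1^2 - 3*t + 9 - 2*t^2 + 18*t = -2*t^2 + 15*t + 8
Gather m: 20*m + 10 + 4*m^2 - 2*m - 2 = 4*m^2 + 18*m + 8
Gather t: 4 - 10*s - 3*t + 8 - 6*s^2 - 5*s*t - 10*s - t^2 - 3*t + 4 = -6*s^2 - 20*s - t^2 + t*(-5*s - 6) + 16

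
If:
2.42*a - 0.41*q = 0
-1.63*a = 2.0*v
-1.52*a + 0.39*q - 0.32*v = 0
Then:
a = 0.00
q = 0.00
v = 0.00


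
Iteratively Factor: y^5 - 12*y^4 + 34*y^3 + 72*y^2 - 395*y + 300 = (y - 1)*(y^4 - 11*y^3 + 23*y^2 + 95*y - 300) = (y - 4)*(y - 1)*(y^3 - 7*y^2 - 5*y + 75) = (y - 5)*(y - 4)*(y - 1)*(y^2 - 2*y - 15) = (y - 5)*(y - 4)*(y - 1)*(y + 3)*(y - 5)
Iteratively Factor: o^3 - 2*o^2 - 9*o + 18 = (o - 2)*(o^2 - 9) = (o - 2)*(o + 3)*(o - 3)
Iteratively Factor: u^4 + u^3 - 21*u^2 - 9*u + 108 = (u + 4)*(u^3 - 3*u^2 - 9*u + 27) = (u + 3)*(u + 4)*(u^2 - 6*u + 9) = (u - 3)*(u + 3)*(u + 4)*(u - 3)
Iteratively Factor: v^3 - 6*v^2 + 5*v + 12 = (v + 1)*(v^2 - 7*v + 12) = (v - 3)*(v + 1)*(v - 4)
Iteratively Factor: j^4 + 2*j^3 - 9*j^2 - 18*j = (j + 2)*(j^3 - 9*j) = j*(j + 2)*(j^2 - 9) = j*(j - 3)*(j + 2)*(j + 3)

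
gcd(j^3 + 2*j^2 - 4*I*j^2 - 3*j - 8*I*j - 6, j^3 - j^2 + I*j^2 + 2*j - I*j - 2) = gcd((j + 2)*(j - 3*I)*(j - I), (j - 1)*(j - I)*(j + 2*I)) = j - I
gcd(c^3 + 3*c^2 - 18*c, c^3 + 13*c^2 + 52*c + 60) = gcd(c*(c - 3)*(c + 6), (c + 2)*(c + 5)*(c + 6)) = c + 6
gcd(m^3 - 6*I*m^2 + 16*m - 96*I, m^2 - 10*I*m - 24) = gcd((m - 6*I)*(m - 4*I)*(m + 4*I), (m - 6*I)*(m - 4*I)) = m^2 - 10*I*m - 24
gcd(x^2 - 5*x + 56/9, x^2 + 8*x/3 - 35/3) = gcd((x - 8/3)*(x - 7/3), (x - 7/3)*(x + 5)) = x - 7/3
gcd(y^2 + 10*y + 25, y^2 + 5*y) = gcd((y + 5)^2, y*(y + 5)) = y + 5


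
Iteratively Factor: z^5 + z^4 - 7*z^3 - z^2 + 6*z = (z + 1)*(z^4 - 7*z^2 + 6*z) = z*(z + 1)*(z^3 - 7*z + 6) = z*(z + 1)*(z + 3)*(z^2 - 3*z + 2) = z*(z - 2)*(z + 1)*(z + 3)*(z - 1)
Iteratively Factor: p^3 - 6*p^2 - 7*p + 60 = (p - 5)*(p^2 - p - 12) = (p - 5)*(p - 4)*(p + 3)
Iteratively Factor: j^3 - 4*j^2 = (j)*(j^2 - 4*j) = j*(j - 4)*(j)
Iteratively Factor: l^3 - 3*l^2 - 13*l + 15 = (l - 1)*(l^2 - 2*l - 15) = (l - 1)*(l + 3)*(l - 5)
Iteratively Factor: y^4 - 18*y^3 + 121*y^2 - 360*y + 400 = (y - 5)*(y^3 - 13*y^2 + 56*y - 80) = (y - 5)*(y - 4)*(y^2 - 9*y + 20) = (y - 5)^2*(y - 4)*(y - 4)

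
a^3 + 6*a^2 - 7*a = a*(a - 1)*(a + 7)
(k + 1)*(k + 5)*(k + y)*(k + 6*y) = k^4 + 7*k^3*y + 6*k^3 + 6*k^2*y^2 + 42*k^2*y + 5*k^2 + 36*k*y^2 + 35*k*y + 30*y^2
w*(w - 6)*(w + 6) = w^3 - 36*w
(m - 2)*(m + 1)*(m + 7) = m^3 + 6*m^2 - 9*m - 14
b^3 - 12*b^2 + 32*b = b*(b - 8)*(b - 4)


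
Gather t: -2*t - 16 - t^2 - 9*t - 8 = -t^2 - 11*t - 24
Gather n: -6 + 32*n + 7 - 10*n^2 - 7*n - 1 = -10*n^2 + 25*n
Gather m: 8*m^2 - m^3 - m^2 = -m^3 + 7*m^2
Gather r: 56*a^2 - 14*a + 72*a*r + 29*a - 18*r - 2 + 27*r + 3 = 56*a^2 + 15*a + r*(72*a + 9) + 1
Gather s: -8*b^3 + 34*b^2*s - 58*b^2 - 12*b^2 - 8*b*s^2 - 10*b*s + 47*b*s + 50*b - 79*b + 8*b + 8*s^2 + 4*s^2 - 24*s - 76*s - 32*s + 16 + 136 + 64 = -8*b^3 - 70*b^2 - 21*b + s^2*(12 - 8*b) + s*(34*b^2 + 37*b - 132) + 216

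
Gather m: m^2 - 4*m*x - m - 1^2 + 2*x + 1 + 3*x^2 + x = m^2 + m*(-4*x - 1) + 3*x^2 + 3*x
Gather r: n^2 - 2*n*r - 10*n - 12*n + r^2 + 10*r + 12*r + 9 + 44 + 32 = n^2 - 22*n + r^2 + r*(22 - 2*n) + 85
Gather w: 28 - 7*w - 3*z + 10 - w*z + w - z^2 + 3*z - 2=w*(-z - 6) - z^2 + 36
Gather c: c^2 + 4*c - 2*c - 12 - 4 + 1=c^2 + 2*c - 15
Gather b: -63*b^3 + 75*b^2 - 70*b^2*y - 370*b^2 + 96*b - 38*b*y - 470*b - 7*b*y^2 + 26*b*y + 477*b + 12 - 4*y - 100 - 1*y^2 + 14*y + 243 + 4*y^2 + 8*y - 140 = -63*b^3 + b^2*(-70*y - 295) + b*(-7*y^2 - 12*y + 103) + 3*y^2 + 18*y + 15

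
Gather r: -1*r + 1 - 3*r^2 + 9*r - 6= -3*r^2 + 8*r - 5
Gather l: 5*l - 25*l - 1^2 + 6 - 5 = -20*l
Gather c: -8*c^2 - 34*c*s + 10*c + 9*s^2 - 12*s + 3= -8*c^2 + c*(10 - 34*s) + 9*s^2 - 12*s + 3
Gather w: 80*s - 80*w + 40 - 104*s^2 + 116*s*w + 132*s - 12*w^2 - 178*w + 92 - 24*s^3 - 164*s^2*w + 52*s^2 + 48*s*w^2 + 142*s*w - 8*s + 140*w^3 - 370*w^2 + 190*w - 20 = -24*s^3 - 52*s^2 + 204*s + 140*w^3 + w^2*(48*s - 382) + w*(-164*s^2 + 258*s - 68) + 112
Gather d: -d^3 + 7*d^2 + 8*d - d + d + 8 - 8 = -d^3 + 7*d^2 + 8*d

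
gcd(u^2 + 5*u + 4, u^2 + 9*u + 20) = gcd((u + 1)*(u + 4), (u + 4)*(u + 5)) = u + 4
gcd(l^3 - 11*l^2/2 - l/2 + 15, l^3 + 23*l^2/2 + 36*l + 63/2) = l + 3/2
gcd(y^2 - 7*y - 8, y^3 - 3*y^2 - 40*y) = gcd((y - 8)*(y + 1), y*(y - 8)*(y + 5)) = y - 8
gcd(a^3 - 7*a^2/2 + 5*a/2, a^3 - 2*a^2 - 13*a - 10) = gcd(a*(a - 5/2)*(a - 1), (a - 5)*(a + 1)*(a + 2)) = 1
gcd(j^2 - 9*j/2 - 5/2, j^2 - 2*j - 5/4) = j + 1/2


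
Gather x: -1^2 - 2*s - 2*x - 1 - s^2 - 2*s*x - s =-s^2 - 3*s + x*(-2*s - 2) - 2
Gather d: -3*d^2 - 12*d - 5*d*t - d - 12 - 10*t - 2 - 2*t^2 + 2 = -3*d^2 + d*(-5*t - 13) - 2*t^2 - 10*t - 12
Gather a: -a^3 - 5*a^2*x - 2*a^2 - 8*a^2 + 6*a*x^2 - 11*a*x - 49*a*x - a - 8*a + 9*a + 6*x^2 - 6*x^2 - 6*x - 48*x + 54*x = -a^3 + a^2*(-5*x - 10) + a*(6*x^2 - 60*x)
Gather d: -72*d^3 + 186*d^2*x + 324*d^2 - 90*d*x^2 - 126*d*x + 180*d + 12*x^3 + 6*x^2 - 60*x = -72*d^3 + d^2*(186*x + 324) + d*(-90*x^2 - 126*x + 180) + 12*x^3 + 6*x^2 - 60*x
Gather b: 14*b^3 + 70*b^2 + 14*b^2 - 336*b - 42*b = 14*b^3 + 84*b^2 - 378*b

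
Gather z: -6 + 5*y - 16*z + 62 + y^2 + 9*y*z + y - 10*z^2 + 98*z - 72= y^2 + 6*y - 10*z^2 + z*(9*y + 82) - 16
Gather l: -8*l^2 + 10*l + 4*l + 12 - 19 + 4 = -8*l^2 + 14*l - 3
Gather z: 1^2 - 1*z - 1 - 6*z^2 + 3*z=-6*z^2 + 2*z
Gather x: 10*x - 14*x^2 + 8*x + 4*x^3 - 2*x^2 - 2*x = 4*x^3 - 16*x^2 + 16*x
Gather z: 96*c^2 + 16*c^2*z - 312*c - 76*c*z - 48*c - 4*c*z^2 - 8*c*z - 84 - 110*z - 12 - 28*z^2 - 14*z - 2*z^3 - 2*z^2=96*c^2 - 360*c - 2*z^3 + z^2*(-4*c - 30) + z*(16*c^2 - 84*c - 124) - 96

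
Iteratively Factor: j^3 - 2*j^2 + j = (j)*(j^2 - 2*j + 1) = j*(j - 1)*(j - 1)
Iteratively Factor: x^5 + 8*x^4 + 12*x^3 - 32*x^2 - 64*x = (x - 2)*(x^4 + 10*x^3 + 32*x^2 + 32*x) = (x - 2)*(x + 2)*(x^3 + 8*x^2 + 16*x) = (x - 2)*(x + 2)*(x + 4)*(x^2 + 4*x) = x*(x - 2)*(x + 2)*(x + 4)*(x + 4)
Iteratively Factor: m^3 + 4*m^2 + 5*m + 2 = (m + 2)*(m^2 + 2*m + 1) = (m + 1)*(m + 2)*(m + 1)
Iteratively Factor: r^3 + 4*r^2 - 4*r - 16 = (r + 2)*(r^2 + 2*r - 8) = (r + 2)*(r + 4)*(r - 2)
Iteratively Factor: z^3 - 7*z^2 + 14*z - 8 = (z - 1)*(z^2 - 6*z + 8) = (z - 2)*(z - 1)*(z - 4)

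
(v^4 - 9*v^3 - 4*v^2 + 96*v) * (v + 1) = v^5 - 8*v^4 - 13*v^3 + 92*v^2 + 96*v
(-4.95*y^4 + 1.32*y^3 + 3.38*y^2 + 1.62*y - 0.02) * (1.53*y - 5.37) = -7.5735*y^5 + 28.6011*y^4 - 1.917*y^3 - 15.672*y^2 - 8.73*y + 0.1074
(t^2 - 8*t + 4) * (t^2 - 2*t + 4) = t^4 - 10*t^3 + 24*t^2 - 40*t + 16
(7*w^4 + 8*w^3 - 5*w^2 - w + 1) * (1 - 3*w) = -21*w^5 - 17*w^4 + 23*w^3 - 2*w^2 - 4*w + 1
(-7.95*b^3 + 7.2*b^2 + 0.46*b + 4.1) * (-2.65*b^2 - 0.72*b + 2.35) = 21.0675*b^5 - 13.356*b^4 - 25.0855*b^3 + 5.7238*b^2 - 1.871*b + 9.635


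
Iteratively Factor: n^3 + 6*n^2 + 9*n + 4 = (n + 4)*(n^2 + 2*n + 1) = (n + 1)*(n + 4)*(n + 1)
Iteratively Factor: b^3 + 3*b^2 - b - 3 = (b - 1)*(b^2 + 4*b + 3) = (b - 1)*(b + 3)*(b + 1)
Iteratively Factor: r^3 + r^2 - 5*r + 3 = (r - 1)*(r^2 + 2*r - 3) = (r - 1)*(r + 3)*(r - 1)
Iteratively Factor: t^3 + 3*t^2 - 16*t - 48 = (t + 4)*(t^2 - t - 12) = (t - 4)*(t + 4)*(t + 3)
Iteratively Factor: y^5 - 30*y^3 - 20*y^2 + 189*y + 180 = (y + 4)*(y^4 - 4*y^3 - 14*y^2 + 36*y + 45) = (y - 3)*(y + 4)*(y^3 - y^2 - 17*y - 15) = (y - 5)*(y - 3)*(y + 4)*(y^2 + 4*y + 3) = (y - 5)*(y - 3)*(y + 1)*(y + 4)*(y + 3)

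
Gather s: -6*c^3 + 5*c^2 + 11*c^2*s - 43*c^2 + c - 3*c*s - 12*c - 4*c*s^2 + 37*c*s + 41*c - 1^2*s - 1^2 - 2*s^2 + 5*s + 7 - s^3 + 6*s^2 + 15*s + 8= -6*c^3 - 38*c^2 + 30*c - s^3 + s^2*(4 - 4*c) + s*(11*c^2 + 34*c + 19) + 14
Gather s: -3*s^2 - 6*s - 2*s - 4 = -3*s^2 - 8*s - 4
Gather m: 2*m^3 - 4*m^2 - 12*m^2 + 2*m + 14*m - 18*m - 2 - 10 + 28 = 2*m^3 - 16*m^2 - 2*m + 16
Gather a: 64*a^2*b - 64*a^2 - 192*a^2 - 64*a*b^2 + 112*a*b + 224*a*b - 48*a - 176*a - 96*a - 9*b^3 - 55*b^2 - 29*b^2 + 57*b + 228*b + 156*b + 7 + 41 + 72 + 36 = a^2*(64*b - 256) + a*(-64*b^2 + 336*b - 320) - 9*b^3 - 84*b^2 + 441*b + 156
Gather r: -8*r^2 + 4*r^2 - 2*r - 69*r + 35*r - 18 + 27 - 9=-4*r^2 - 36*r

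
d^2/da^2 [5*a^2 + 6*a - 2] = 10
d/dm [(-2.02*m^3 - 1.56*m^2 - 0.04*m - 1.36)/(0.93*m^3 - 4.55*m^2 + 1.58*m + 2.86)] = (-8.88178419700125e-16*m^5 + 10.6418*m^4 - 6.3088*m^3 - 16.184*m^2 - 21.2992*m + 2.0344)/(0.8649*m^6 - 8.463*m^5 + 23.6413*m^4 - 9.0584*m^3 - 23.5296*m^2 + 9.0376*m + 8.1796)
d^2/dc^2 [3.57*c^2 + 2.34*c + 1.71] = 7.14000000000000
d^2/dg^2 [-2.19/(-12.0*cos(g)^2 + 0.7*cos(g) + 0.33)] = (1261.44*(1 - cos(g)^2)^2 - 55.188*cos(g)^3 + 666.4827*cos(g)^2 + 109.87011*cos(g) - 1280.931)/(-12.0*cos(g)^2 + 0.7*cos(g) + 0.33)^3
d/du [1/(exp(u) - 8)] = -exp(u)/(exp(u) - 8)^2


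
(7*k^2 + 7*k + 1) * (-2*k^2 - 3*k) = -14*k^4 - 35*k^3 - 23*k^2 - 3*k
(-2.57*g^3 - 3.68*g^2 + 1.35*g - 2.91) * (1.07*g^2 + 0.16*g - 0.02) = -2.7499*g^5 - 4.3488*g^4 + 0.9071*g^3 - 2.8241*g^2 - 0.4926*g + 0.0582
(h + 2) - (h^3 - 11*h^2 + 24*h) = -h^3 + 11*h^2 - 23*h + 2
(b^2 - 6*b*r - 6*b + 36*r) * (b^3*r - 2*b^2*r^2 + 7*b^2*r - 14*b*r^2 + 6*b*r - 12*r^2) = b^5*r - 8*b^4*r^2 + b^4*r + 12*b^3*r^3 - 8*b^3*r^2 - 36*b^3*r + 12*b^2*r^3 + 288*b^2*r^2 - 36*b^2*r - 432*b*r^3 + 288*b*r^2 - 432*r^3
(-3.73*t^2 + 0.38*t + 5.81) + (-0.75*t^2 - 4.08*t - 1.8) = -4.48*t^2 - 3.7*t + 4.01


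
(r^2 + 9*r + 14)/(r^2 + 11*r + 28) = (r + 2)/(r + 4)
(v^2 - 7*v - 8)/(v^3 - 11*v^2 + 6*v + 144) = (v + 1)/(v^2 - 3*v - 18)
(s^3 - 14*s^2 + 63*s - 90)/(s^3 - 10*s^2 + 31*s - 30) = (s - 6)/(s - 2)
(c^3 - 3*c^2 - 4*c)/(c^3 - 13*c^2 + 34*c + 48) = c*(c - 4)/(c^2 - 14*c + 48)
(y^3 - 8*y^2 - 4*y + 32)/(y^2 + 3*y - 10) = (y^2 - 6*y - 16)/(y + 5)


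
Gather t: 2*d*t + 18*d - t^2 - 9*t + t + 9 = 18*d - t^2 + t*(2*d - 8) + 9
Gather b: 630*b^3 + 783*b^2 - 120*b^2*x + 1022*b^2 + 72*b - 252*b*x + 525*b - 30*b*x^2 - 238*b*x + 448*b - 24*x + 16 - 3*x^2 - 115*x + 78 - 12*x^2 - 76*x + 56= 630*b^3 + b^2*(1805 - 120*x) + b*(-30*x^2 - 490*x + 1045) - 15*x^2 - 215*x + 150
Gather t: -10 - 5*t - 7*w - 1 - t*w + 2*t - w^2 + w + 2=t*(-w - 3) - w^2 - 6*w - 9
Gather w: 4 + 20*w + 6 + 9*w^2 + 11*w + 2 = 9*w^2 + 31*w + 12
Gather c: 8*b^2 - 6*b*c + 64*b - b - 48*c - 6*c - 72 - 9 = 8*b^2 + 63*b + c*(-6*b - 54) - 81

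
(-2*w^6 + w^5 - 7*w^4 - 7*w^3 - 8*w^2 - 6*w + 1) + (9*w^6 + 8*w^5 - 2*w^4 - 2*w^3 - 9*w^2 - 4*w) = 7*w^6 + 9*w^5 - 9*w^4 - 9*w^3 - 17*w^2 - 10*w + 1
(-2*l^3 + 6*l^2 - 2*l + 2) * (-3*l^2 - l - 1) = 6*l^5 - 16*l^4 + 2*l^3 - 10*l^2 - 2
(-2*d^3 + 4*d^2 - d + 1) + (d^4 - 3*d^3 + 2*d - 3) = d^4 - 5*d^3 + 4*d^2 + d - 2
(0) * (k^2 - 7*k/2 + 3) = 0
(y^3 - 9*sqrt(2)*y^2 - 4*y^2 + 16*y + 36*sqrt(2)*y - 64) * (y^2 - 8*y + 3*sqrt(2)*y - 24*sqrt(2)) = y^5 - 12*y^4 - 6*sqrt(2)*y^4 - 6*y^3 + 72*sqrt(2)*y^3 - 144*sqrt(2)*y^2 + 456*y^2 - 1216*y - 576*sqrt(2)*y + 1536*sqrt(2)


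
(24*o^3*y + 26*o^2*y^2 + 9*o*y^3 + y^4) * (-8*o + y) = -192*o^4*y - 184*o^3*y^2 - 46*o^2*y^3 + o*y^4 + y^5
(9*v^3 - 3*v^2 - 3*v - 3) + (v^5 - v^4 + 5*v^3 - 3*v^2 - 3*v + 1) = v^5 - v^4 + 14*v^3 - 6*v^2 - 6*v - 2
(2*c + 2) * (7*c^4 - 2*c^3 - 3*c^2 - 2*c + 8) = 14*c^5 + 10*c^4 - 10*c^3 - 10*c^2 + 12*c + 16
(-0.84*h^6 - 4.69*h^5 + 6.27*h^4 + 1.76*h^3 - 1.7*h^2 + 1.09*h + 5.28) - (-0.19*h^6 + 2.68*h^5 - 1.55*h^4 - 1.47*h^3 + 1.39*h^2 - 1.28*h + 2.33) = -0.65*h^6 - 7.37*h^5 + 7.82*h^4 + 3.23*h^3 - 3.09*h^2 + 2.37*h + 2.95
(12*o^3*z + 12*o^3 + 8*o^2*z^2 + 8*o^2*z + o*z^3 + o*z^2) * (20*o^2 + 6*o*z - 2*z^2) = 240*o^5*z + 240*o^5 + 232*o^4*z^2 + 232*o^4*z + 44*o^3*z^3 + 44*o^3*z^2 - 10*o^2*z^4 - 10*o^2*z^3 - 2*o*z^5 - 2*o*z^4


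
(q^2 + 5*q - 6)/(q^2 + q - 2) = (q + 6)/(q + 2)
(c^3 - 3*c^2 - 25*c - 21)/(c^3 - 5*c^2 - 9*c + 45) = (c^2 - 6*c - 7)/(c^2 - 8*c + 15)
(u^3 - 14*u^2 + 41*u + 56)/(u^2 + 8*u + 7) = (u^2 - 15*u + 56)/(u + 7)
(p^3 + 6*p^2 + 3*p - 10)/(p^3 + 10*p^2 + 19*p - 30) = (p + 2)/(p + 6)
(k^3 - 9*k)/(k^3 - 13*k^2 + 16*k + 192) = k*(k - 3)/(k^2 - 16*k + 64)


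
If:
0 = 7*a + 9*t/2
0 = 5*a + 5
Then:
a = -1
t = 14/9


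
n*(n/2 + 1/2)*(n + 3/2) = n^3/2 + 5*n^2/4 + 3*n/4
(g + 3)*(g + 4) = g^2 + 7*g + 12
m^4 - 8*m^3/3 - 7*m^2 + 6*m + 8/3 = (m - 4)*(m - 1)*(m + 1/3)*(m + 2)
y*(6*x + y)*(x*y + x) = 6*x^2*y^2 + 6*x^2*y + x*y^3 + x*y^2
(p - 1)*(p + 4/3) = p^2 + p/3 - 4/3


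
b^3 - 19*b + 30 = (b - 3)*(b - 2)*(b + 5)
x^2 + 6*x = x*(x + 6)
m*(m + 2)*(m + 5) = m^3 + 7*m^2 + 10*m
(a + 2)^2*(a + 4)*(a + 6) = a^4 + 14*a^3 + 68*a^2 + 136*a + 96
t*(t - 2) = t^2 - 2*t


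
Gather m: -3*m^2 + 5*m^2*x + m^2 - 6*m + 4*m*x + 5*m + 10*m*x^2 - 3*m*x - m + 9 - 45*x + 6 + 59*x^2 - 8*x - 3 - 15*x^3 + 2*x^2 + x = m^2*(5*x - 2) + m*(10*x^2 + x - 2) - 15*x^3 + 61*x^2 - 52*x + 12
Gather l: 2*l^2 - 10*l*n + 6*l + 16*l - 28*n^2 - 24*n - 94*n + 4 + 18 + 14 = 2*l^2 + l*(22 - 10*n) - 28*n^2 - 118*n + 36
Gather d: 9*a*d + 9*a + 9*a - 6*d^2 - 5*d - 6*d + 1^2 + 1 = 18*a - 6*d^2 + d*(9*a - 11) + 2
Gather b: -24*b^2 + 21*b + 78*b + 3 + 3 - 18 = -24*b^2 + 99*b - 12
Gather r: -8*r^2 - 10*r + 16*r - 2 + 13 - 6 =-8*r^2 + 6*r + 5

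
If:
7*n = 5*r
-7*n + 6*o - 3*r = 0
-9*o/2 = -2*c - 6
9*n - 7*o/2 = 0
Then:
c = -3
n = 0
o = 0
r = 0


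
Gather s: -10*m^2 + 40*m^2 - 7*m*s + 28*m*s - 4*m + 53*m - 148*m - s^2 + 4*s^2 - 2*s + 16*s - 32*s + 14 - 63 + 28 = 30*m^2 - 99*m + 3*s^2 + s*(21*m - 18) - 21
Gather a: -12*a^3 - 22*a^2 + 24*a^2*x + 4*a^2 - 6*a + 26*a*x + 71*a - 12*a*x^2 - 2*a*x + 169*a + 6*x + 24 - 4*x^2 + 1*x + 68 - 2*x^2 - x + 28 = -12*a^3 + a^2*(24*x - 18) + a*(-12*x^2 + 24*x + 234) - 6*x^2 + 6*x + 120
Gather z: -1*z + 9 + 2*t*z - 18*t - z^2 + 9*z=-18*t - z^2 + z*(2*t + 8) + 9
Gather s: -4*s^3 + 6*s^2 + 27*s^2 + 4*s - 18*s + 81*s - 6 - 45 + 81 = -4*s^3 + 33*s^2 + 67*s + 30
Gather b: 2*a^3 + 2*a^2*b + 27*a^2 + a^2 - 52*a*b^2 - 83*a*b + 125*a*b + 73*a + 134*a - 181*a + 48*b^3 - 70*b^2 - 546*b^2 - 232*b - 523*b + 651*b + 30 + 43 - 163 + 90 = 2*a^3 + 28*a^2 + 26*a + 48*b^3 + b^2*(-52*a - 616) + b*(2*a^2 + 42*a - 104)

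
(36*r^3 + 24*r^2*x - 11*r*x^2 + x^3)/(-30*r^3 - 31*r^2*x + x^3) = (-6*r + x)/(5*r + x)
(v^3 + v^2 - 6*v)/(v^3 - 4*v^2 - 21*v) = (v - 2)/(v - 7)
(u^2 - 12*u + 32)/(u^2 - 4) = (u^2 - 12*u + 32)/(u^2 - 4)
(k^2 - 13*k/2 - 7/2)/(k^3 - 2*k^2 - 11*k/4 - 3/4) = 2*(k - 7)/(2*k^2 - 5*k - 3)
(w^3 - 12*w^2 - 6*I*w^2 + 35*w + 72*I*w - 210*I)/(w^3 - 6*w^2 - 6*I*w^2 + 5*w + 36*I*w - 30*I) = (w - 7)/(w - 1)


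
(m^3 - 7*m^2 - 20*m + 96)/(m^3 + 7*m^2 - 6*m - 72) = (m - 8)/(m + 6)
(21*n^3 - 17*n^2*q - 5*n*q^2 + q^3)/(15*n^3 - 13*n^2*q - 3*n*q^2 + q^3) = (-7*n + q)/(-5*n + q)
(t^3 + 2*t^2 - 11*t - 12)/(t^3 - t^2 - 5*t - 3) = (t + 4)/(t + 1)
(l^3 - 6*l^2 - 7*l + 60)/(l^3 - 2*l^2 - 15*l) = (l - 4)/l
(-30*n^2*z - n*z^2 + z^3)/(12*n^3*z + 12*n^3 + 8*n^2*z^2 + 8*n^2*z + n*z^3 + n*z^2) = z*(-30*n^2 - n*z + z^2)/(n*(12*n^2*z + 12*n^2 + 8*n*z^2 + 8*n*z + z^3 + z^2))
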